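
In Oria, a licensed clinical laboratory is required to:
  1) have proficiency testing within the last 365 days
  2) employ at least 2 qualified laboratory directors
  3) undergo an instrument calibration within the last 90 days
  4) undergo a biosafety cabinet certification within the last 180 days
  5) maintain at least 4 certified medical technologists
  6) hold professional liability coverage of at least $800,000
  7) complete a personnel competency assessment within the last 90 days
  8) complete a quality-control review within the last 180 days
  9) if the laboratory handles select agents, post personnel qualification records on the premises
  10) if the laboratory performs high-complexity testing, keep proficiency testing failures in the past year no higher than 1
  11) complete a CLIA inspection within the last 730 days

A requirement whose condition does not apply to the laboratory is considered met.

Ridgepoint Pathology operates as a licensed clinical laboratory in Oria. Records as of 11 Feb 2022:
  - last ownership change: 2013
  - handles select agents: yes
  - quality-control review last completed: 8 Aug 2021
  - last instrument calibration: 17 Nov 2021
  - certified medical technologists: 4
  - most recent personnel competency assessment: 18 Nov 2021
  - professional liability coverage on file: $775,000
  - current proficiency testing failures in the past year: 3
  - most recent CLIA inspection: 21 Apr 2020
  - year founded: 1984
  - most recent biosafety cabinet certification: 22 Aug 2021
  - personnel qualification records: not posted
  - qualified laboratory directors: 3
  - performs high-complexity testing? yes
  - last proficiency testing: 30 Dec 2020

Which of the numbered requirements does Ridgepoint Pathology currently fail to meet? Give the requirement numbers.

1, 6, 8, 9, 10

1. proficiency testing 408 days ago vs limit 365 → not met
2. qualified laboratory directors 3 ≥ 2 → met
3. instrument calibration 86 days ago vs limit 90 → met
4. biosafety cabinet certification 173 days ago vs limit 180 → met
5. certified medical technologists 4 ≥ 4 → met
6. professional liability coverage $775,000 < $800,000 → not met
7. personnel competency assessment 85 days ago vs limit 90 → met
8. quality-control review 187 days ago vs limit 180 → not met
9. condition 'handles select agents' holds; personnel qualification records absent → not met
10. condition 'performs high-complexity testing' holds; proficiency testing failures in the past year 3 > 1 → not met
11. CLIA inspection 661 days ago vs limit 730 → met
Not met: 1, 6, 8, 9, 10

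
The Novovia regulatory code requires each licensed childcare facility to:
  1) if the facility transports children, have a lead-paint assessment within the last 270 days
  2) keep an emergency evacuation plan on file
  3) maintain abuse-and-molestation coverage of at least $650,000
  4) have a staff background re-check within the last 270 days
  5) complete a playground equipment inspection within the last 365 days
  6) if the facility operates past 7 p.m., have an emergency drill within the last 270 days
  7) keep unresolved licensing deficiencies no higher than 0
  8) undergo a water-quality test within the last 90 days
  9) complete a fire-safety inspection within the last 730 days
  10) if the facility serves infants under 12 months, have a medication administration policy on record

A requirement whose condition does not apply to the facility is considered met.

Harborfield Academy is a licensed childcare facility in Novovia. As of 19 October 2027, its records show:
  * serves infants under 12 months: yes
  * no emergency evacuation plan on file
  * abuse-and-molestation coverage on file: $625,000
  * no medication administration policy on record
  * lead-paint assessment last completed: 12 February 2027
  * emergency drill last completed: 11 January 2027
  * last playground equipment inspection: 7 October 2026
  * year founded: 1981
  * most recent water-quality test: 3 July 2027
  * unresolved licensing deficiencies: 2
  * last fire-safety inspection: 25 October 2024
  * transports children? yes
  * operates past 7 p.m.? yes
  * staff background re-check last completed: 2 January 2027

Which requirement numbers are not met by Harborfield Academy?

1. condition 'transports children' holds; lead-paint assessment 249 days ago vs limit 270 → met
2. emergency evacuation plan absent → not met
3. abuse-and-molestation coverage $625,000 < $650,000 → not met
4. staff background re-check 290 days ago vs limit 270 → not met
5. playground equipment inspection 377 days ago vs limit 365 → not met
6. condition 'operates past 7 p.m.' holds; emergency drill 281 days ago vs limit 270 → not met
7. unresolved licensing deficiencies 2 > 0 → not met
8. water-quality test 108 days ago vs limit 90 → not met
9. fire-safety inspection 1089 days ago vs limit 730 → not met
10. condition 'serves infants under 12 months' holds; medication administration policy absent → not met
Not met: 2, 3, 4, 5, 6, 7, 8, 9, 10

2, 3, 4, 5, 6, 7, 8, 9, 10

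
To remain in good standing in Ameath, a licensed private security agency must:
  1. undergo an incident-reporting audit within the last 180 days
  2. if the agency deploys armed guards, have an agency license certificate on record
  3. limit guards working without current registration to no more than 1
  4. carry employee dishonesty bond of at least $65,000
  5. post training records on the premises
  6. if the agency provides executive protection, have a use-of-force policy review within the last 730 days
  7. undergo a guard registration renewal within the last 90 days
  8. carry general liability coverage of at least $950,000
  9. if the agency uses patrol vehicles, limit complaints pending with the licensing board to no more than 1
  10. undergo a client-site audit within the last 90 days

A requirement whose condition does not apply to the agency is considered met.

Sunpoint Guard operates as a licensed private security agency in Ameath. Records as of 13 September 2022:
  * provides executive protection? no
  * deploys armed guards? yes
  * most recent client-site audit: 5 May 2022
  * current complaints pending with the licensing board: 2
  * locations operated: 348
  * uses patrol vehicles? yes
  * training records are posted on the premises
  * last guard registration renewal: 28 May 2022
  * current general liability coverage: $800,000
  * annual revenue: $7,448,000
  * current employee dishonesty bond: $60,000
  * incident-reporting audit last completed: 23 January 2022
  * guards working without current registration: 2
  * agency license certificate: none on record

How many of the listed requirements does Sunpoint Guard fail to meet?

1. incident-reporting audit 233 days ago vs limit 180 → not met
2. condition 'deploys armed guards' holds; agency license certificate absent → not met
3. guards working without current registration 2 > 1 → not met
4. employee dishonesty bond $60,000 < $65,000 → not met
5. training records present → met
6. condition 'provides executive protection' does not hold → requirement n/a → met
7. guard registration renewal 108 days ago vs limit 90 → not met
8. general liability coverage $800,000 < $950,000 → not met
9. condition 'uses patrol vehicles' holds; complaints pending with the licensing board 2 > 1 → not met
10. client-site audit 131 days ago vs limit 90 → not met
Not met: 8 of 10

8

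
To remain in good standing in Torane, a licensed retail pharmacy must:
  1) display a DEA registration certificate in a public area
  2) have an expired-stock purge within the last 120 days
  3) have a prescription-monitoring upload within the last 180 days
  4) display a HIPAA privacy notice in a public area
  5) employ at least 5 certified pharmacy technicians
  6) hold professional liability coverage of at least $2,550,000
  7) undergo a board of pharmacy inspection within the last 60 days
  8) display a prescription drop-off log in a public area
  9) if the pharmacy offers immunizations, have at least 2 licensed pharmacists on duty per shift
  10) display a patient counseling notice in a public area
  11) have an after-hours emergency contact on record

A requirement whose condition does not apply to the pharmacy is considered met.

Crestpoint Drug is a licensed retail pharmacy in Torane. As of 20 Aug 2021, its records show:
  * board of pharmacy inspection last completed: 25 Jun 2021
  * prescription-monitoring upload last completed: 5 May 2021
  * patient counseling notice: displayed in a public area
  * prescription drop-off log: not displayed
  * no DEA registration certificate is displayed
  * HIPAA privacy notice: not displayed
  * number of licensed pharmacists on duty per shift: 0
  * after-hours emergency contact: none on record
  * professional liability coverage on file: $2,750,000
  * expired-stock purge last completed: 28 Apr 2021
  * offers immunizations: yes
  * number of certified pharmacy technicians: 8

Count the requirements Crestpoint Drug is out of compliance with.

5

1. DEA registration certificate absent → not met
2. expired-stock purge 114 days ago vs limit 120 → met
3. prescription-monitoring upload 107 days ago vs limit 180 → met
4. HIPAA privacy notice absent → not met
5. certified pharmacy technicians 8 ≥ 5 → met
6. professional liability coverage $2,750,000 ≥ $2,550,000 → met
7. board of pharmacy inspection 56 days ago vs limit 60 → met
8. prescription drop-off log absent → not met
9. condition 'offers immunizations' holds; licensed pharmacists on duty per shift 0 < 2 → not met
10. patient counseling notice present → met
11. after-hours emergency contact absent → not met
Not met: 5 of 11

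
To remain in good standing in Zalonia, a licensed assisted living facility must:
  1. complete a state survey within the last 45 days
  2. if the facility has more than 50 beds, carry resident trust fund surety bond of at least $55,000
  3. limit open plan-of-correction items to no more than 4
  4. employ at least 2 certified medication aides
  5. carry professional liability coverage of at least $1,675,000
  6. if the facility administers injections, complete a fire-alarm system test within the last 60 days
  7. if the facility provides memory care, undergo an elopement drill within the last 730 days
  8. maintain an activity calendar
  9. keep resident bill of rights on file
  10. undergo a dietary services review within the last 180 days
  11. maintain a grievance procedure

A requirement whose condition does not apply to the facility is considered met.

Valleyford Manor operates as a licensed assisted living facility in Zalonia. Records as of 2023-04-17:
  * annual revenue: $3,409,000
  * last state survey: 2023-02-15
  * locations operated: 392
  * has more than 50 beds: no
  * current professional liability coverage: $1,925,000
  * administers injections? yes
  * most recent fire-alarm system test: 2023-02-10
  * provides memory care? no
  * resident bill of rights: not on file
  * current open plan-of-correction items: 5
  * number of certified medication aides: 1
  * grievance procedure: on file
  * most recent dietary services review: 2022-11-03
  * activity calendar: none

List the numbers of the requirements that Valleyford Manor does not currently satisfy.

1. state survey 61 days ago vs limit 45 → not met
2. condition 'has more than 50 beds' does not hold → requirement n/a → met
3. open plan-of-correction items 5 > 4 → not met
4. certified medication aides 1 < 2 → not met
5. professional liability coverage $1,925,000 ≥ $1,675,000 → met
6. condition 'administers injections' holds; fire-alarm system test 66 days ago vs limit 60 → not met
7. condition 'provides memory care' does not hold → requirement n/a → met
8. activity calendar absent → not met
9. resident bill of rights absent → not met
10. dietary services review 165 days ago vs limit 180 → met
11. grievance procedure present → met
Not met: 1, 3, 4, 6, 8, 9

1, 3, 4, 6, 8, 9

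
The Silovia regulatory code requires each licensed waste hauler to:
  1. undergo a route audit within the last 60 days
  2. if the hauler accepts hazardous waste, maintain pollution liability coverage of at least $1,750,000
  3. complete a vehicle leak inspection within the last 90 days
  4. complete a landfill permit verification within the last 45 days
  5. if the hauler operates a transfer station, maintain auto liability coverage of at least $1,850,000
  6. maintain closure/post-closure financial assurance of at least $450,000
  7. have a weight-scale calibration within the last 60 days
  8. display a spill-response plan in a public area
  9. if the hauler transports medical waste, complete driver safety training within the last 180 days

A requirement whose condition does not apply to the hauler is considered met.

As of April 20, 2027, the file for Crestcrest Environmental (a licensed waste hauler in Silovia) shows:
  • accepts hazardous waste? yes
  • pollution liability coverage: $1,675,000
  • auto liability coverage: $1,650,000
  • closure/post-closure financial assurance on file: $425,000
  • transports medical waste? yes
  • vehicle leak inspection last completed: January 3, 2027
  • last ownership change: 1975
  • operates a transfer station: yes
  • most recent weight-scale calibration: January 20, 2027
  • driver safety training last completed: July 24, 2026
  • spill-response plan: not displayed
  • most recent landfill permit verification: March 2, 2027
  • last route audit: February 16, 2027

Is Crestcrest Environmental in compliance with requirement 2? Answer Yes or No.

No

2. condition 'accepts hazardous waste' holds; pollution liability coverage $1,675,000 < $1,750,000 → not met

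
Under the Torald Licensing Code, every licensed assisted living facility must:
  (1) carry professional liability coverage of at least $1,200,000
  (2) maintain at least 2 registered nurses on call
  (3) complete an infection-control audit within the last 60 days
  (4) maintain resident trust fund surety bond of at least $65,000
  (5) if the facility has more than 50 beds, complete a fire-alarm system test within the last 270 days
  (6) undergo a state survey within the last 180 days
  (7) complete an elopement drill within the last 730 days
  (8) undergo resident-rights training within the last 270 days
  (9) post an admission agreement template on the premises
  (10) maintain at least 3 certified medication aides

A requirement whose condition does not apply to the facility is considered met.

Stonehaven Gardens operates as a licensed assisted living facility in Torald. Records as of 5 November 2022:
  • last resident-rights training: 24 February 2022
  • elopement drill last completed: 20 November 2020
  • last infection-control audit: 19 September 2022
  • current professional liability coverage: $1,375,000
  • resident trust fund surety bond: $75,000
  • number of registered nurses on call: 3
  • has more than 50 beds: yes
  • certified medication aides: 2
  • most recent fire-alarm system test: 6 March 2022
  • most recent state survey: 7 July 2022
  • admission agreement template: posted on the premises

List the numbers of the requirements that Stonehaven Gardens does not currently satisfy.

1. professional liability coverage $1,375,000 ≥ $1,200,000 → met
2. registered nurses on call 3 ≥ 2 → met
3. infection-control audit 47 days ago vs limit 60 → met
4. resident trust fund surety bond $75,000 ≥ $65,000 → met
5. condition 'has more than 50 beds' holds; fire-alarm system test 244 days ago vs limit 270 → met
6. state survey 121 days ago vs limit 180 → met
7. elopement drill 715 days ago vs limit 730 → met
8. resident-rights training 254 days ago vs limit 270 → met
9. admission agreement template present → met
10. certified medication aides 2 < 3 → not met
Not met: 10

10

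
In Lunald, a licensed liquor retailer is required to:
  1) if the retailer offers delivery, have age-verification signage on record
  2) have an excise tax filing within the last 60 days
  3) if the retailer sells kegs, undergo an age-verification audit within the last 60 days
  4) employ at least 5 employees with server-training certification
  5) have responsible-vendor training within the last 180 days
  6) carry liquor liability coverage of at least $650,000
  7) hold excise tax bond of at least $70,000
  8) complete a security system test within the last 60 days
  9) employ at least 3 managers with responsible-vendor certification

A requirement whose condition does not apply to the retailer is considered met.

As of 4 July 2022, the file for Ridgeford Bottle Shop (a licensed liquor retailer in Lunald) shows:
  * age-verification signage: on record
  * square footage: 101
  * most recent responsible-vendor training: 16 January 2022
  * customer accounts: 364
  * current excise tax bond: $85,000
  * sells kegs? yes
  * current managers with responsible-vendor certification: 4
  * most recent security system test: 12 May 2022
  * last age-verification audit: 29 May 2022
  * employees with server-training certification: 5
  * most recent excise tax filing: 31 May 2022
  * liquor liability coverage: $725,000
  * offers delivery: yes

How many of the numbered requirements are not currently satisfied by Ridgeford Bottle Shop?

1. condition 'offers delivery' holds; age-verification signage present → met
2. excise tax filing 34 days ago vs limit 60 → met
3. condition 'sells kegs' holds; age-verification audit 36 days ago vs limit 60 → met
4. employees with server-training certification 5 ≥ 5 → met
5. responsible-vendor training 169 days ago vs limit 180 → met
6. liquor liability coverage $725,000 ≥ $650,000 → met
7. excise tax bond $85,000 ≥ $70,000 → met
8. security system test 53 days ago vs limit 60 → met
9. managers with responsible-vendor certification 4 ≥ 3 → met
Not met: 0 of 9

0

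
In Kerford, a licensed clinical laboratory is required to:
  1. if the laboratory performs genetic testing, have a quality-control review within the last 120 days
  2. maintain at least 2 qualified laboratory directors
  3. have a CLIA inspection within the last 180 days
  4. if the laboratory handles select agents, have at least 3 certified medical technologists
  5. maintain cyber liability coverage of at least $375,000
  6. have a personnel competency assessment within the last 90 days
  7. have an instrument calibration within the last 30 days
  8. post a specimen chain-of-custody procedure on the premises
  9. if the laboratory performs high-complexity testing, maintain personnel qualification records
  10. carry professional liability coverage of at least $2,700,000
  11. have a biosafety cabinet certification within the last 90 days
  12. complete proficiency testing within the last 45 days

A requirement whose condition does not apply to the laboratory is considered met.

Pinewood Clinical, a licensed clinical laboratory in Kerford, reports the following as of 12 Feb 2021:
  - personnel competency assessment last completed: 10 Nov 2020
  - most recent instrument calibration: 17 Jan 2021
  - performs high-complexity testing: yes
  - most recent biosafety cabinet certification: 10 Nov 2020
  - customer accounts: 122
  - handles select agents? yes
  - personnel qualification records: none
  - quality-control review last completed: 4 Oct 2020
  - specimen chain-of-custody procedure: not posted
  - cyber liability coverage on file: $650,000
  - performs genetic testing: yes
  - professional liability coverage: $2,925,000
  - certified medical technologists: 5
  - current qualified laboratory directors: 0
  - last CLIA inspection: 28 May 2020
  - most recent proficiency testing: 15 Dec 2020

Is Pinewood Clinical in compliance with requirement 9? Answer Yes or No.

9. condition 'performs high-complexity testing' holds; personnel qualification records absent → not met

No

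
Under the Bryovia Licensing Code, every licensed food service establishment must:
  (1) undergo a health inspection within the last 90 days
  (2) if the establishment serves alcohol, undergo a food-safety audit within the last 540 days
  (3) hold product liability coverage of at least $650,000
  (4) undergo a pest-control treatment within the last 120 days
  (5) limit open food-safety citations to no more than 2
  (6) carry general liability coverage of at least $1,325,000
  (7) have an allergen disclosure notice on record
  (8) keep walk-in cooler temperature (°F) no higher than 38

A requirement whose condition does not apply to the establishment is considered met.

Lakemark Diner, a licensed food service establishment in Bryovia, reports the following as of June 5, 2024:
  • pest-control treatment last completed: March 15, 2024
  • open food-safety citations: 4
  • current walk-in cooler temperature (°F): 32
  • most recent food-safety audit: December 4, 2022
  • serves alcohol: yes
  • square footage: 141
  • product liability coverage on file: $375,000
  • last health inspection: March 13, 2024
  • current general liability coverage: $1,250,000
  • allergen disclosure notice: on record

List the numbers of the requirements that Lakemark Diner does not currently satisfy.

1. health inspection 84 days ago vs limit 90 → met
2. condition 'serves alcohol' holds; food-safety audit 549 days ago vs limit 540 → not met
3. product liability coverage $375,000 < $650,000 → not met
4. pest-control treatment 82 days ago vs limit 120 → met
5. open food-safety citations 4 > 2 → not met
6. general liability coverage $1,250,000 < $1,325,000 → not met
7. allergen disclosure notice present → met
8. walk-in cooler temperature (°F) 32 ≤ 38 → met
Not met: 2, 3, 5, 6

2, 3, 5, 6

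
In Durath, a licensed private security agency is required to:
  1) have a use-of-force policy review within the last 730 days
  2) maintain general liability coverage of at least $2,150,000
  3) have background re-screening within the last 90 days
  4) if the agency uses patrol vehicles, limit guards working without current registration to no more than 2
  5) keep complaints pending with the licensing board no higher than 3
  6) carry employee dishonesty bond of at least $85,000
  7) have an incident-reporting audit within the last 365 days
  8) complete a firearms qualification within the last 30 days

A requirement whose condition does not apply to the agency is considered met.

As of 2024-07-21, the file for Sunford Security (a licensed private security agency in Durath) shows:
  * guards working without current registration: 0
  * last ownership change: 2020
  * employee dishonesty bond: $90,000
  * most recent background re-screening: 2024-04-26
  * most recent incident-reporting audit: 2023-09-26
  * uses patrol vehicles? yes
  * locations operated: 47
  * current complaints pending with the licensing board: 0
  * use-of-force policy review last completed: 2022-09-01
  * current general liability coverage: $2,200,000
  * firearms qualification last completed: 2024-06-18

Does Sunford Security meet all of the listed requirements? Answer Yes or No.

1. use-of-force policy review 689 days ago vs limit 730 → met
2. general liability coverage $2,200,000 ≥ $2,150,000 → met
3. background re-screening 86 days ago vs limit 90 → met
4. condition 'uses patrol vehicles' holds; guards working without current registration 0 ≤ 2 → met
5. complaints pending with the licensing board 0 ≤ 3 → met
6. employee dishonesty bond $90,000 ≥ $85,000 → met
7. incident-reporting audit 299 days ago vs limit 365 → met
8. firearms qualification 33 days ago vs limit 30 → not met
Not met: 8

No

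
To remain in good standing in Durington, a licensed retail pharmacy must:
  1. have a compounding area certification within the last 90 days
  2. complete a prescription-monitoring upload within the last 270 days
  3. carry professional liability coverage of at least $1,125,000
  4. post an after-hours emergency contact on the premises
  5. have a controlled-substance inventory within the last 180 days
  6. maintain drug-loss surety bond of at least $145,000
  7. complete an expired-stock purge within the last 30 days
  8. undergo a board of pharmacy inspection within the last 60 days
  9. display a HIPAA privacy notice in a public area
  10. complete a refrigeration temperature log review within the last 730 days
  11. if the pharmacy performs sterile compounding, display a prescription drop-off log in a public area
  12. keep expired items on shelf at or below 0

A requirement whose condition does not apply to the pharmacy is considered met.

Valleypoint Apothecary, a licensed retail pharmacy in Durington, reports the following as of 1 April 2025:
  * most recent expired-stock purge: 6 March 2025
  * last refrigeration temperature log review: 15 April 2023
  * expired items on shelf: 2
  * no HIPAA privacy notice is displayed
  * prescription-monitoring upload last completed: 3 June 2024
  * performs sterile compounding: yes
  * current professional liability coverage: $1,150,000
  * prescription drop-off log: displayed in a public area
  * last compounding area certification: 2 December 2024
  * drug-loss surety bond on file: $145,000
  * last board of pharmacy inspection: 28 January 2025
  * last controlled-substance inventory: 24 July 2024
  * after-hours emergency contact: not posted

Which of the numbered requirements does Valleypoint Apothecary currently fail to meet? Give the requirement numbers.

1, 2, 4, 5, 8, 9, 12

1. compounding area certification 120 days ago vs limit 90 → not met
2. prescription-monitoring upload 302 days ago vs limit 270 → not met
3. professional liability coverage $1,150,000 ≥ $1,125,000 → met
4. after-hours emergency contact absent → not met
5. controlled-substance inventory 251 days ago vs limit 180 → not met
6. drug-loss surety bond $145,000 ≥ $145,000 → met
7. expired-stock purge 26 days ago vs limit 30 → met
8. board of pharmacy inspection 63 days ago vs limit 60 → not met
9. HIPAA privacy notice absent → not met
10. refrigeration temperature log review 717 days ago vs limit 730 → met
11. condition 'performs sterile compounding' holds; prescription drop-off log present → met
12. expired items on shelf 2 > 0 → not met
Not met: 1, 2, 4, 5, 8, 9, 12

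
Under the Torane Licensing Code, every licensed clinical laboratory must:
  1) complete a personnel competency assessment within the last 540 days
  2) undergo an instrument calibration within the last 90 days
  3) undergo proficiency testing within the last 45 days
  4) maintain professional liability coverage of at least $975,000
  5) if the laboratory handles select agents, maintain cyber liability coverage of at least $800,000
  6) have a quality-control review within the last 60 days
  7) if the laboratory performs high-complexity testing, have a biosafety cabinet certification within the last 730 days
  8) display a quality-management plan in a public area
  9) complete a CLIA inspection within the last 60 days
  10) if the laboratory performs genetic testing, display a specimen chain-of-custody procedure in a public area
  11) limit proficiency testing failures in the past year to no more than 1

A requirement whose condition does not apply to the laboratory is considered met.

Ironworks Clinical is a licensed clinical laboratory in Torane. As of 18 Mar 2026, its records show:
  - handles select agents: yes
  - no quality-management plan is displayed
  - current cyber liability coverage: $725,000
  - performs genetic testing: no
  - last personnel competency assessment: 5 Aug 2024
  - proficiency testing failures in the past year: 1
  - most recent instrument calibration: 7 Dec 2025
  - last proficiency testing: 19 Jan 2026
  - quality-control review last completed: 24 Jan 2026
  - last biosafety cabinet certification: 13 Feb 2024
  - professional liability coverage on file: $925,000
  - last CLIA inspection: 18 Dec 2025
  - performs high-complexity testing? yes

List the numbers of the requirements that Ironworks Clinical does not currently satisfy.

1, 2, 3, 4, 5, 7, 8, 9

1. personnel competency assessment 590 days ago vs limit 540 → not met
2. instrument calibration 101 days ago vs limit 90 → not met
3. proficiency testing 58 days ago vs limit 45 → not met
4. professional liability coverage $925,000 < $975,000 → not met
5. condition 'handles select agents' holds; cyber liability coverage $725,000 < $800,000 → not met
6. quality-control review 53 days ago vs limit 60 → met
7. condition 'performs high-complexity testing' holds; biosafety cabinet certification 764 days ago vs limit 730 → not met
8. quality-management plan absent → not met
9. CLIA inspection 90 days ago vs limit 60 → not met
10. condition 'performs genetic testing' does not hold → requirement n/a → met
11. proficiency testing failures in the past year 1 ≤ 1 → met
Not met: 1, 2, 3, 4, 5, 7, 8, 9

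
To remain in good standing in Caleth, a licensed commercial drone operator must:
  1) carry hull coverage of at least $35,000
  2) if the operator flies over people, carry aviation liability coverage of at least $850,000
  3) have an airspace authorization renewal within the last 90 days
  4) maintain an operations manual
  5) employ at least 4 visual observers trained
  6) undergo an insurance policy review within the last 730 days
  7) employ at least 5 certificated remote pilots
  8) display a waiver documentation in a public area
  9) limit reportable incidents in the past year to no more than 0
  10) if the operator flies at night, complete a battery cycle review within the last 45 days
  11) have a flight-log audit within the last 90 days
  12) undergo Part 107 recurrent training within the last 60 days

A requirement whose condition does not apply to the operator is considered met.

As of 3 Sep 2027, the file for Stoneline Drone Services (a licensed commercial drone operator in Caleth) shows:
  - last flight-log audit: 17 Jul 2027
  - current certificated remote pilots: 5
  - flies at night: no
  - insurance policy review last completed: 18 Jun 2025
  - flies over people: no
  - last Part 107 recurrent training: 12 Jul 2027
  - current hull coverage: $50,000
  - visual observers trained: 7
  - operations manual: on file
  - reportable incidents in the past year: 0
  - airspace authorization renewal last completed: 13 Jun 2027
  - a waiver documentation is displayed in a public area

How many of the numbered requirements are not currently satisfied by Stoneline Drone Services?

1

1. hull coverage $50,000 ≥ $35,000 → met
2. condition 'flies over people' does not hold → requirement n/a → met
3. airspace authorization renewal 82 days ago vs limit 90 → met
4. operations manual present → met
5. visual observers trained 7 ≥ 4 → met
6. insurance policy review 807 days ago vs limit 730 → not met
7. certificated remote pilots 5 ≥ 5 → met
8. waiver documentation present → met
9. reportable incidents in the past year 0 ≤ 0 → met
10. condition 'flies at night' does not hold → requirement n/a → met
11. flight-log audit 48 days ago vs limit 90 → met
12. Part 107 recurrent training 53 days ago vs limit 60 → met
Not met: 1 of 12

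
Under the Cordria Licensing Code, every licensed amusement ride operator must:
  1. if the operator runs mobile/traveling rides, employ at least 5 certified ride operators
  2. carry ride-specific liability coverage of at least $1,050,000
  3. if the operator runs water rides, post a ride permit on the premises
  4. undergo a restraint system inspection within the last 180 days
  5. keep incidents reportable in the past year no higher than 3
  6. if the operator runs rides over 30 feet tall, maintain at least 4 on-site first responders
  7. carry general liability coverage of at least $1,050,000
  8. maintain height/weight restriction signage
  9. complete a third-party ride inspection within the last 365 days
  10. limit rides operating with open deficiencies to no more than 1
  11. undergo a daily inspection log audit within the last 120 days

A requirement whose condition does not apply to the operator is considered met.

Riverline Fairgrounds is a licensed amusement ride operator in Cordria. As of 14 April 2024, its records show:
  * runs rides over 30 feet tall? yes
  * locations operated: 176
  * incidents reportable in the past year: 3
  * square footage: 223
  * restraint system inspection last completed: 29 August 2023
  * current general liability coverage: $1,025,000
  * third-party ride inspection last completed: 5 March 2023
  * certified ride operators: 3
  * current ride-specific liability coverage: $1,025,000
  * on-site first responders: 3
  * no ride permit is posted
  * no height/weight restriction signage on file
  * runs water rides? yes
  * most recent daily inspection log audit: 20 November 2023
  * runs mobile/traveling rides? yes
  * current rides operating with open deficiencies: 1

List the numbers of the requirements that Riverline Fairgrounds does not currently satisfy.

1. condition 'runs mobile/traveling rides' holds; certified ride operators 3 < 5 → not met
2. ride-specific liability coverage $1,025,000 < $1,050,000 → not met
3. condition 'runs water rides' holds; ride permit absent → not met
4. restraint system inspection 229 days ago vs limit 180 → not met
5. incidents reportable in the past year 3 ≤ 3 → met
6. condition 'runs rides over 30 feet tall' holds; on-site first responders 3 < 4 → not met
7. general liability coverage $1,025,000 < $1,050,000 → not met
8. height/weight restriction signage absent → not met
9. third-party ride inspection 406 days ago vs limit 365 → not met
10. rides operating with open deficiencies 1 ≤ 1 → met
11. daily inspection log audit 146 days ago vs limit 120 → not met
Not met: 1, 2, 3, 4, 6, 7, 8, 9, 11

1, 2, 3, 4, 6, 7, 8, 9, 11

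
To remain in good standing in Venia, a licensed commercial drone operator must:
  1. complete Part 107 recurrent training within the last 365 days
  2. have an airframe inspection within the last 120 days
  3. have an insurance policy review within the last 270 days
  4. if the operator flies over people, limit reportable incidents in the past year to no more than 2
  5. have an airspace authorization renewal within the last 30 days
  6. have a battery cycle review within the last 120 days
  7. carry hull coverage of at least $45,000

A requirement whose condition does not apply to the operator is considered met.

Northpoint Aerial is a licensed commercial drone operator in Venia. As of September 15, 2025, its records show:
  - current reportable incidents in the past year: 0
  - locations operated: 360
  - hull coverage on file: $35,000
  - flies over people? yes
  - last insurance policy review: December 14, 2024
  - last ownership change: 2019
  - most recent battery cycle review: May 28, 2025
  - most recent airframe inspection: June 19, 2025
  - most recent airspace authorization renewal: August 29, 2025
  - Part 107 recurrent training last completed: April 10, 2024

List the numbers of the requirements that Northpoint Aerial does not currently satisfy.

1, 3, 7

1. Part 107 recurrent training 523 days ago vs limit 365 → not met
2. airframe inspection 88 days ago vs limit 120 → met
3. insurance policy review 275 days ago vs limit 270 → not met
4. condition 'flies over people' holds; reportable incidents in the past year 0 ≤ 2 → met
5. airspace authorization renewal 17 days ago vs limit 30 → met
6. battery cycle review 110 days ago vs limit 120 → met
7. hull coverage $35,000 < $45,000 → not met
Not met: 1, 3, 7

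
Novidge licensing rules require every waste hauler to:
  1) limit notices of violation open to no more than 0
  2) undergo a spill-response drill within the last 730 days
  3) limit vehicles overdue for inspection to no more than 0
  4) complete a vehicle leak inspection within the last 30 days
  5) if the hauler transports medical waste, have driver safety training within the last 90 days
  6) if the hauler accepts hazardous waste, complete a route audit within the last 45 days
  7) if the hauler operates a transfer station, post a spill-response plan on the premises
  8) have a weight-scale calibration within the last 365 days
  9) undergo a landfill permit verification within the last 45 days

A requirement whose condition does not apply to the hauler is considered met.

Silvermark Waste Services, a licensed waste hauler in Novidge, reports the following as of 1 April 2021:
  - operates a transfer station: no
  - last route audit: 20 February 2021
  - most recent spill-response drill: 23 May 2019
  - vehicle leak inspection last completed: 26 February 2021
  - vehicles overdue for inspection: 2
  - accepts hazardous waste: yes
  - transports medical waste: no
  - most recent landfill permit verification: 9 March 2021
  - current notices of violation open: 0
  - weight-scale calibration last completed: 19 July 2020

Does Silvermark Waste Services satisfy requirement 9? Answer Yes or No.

Yes

9. landfill permit verification 23 days ago vs limit 45 → met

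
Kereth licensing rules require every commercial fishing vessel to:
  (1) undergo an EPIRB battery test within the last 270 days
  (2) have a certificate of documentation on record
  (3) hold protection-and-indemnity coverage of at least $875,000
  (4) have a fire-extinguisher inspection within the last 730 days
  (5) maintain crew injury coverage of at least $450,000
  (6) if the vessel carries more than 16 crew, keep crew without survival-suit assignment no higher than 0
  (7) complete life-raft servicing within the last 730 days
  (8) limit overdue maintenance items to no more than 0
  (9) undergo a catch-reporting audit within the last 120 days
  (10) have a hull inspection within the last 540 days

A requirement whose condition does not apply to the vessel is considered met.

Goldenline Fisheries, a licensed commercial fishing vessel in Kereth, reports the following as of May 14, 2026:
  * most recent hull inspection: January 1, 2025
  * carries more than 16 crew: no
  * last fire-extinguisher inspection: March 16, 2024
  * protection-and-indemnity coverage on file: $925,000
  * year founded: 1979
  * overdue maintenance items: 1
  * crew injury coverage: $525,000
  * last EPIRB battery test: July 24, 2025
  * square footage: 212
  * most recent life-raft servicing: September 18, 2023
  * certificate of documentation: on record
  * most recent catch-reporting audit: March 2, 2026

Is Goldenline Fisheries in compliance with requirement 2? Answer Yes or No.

Yes

2. certificate of documentation present → met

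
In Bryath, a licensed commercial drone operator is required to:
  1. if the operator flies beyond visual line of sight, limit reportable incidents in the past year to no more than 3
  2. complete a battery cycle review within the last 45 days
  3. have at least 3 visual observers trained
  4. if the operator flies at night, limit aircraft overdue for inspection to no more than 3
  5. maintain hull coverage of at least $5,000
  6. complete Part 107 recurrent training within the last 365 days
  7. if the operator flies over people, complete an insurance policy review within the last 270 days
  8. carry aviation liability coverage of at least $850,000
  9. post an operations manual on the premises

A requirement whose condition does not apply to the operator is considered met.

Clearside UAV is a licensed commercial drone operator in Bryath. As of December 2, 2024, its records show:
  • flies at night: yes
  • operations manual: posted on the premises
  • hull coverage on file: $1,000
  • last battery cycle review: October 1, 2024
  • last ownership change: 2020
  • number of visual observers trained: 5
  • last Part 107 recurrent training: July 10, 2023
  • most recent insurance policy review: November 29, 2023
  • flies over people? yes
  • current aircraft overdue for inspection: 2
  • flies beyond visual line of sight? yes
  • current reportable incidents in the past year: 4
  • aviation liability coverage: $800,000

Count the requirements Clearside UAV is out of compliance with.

1. condition 'flies beyond visual line of sight' holds; reportable incidents in the past year 4 > 3 → not met
2. battery cycle review 62 days ago vs limit 45 → not met
3. visual observers trained 5 ≥ 3 → met
4. condition 'flies at night' holds; aircraft overdue for inspection 2 ≤ 3 → met
5. hull coverage $1,000 < $5,000 → not met
6. Part 107 recurrent training 511 days ago vs limit 365 → not met
7. condition 'flies over people' holds; insurance policy review 369 days ago vs limit 270 → not met
8. aviation liability coverage $800,000 < $850,000 → not met
9. operations manual present → met
Not met: 6 of 9

6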